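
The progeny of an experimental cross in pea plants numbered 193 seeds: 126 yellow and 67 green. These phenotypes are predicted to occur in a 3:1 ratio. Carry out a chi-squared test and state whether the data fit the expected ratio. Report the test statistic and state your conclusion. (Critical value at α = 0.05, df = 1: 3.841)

9.715; not consistent

Expected counts for N = 193 under a 3:1 ratio (total parts = 4):
  yellow: 193 × 3/4 = 144.75
  green: 193 × 1/4 = 48.25
χ² = Σ (O − E)² / E
  yellow: (126 − 144.75)² / 144.75 = 2.4288
  green: (67 − 48.25)² / 48.25 = 7.2863
χ² = 2.4288 + 7.2863 = 9.7151 ≈ 9.715
Degrees of freedom = 2 − 1 = 1; critical value at α = 0.05 is 3.841.
Since 9.715 > 3.841, we reject the null hypothesis — the data do not fit the 3:1 ratio.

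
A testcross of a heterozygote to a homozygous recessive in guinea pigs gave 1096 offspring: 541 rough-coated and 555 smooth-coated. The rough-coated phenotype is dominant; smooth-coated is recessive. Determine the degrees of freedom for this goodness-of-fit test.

A testcross of a heterozygote (Aa × aa) gives a 1:1 phenotypic ratio.
A goodness-of-fit test with 2 phenotype classes has df = 2 − 1 = 1.

1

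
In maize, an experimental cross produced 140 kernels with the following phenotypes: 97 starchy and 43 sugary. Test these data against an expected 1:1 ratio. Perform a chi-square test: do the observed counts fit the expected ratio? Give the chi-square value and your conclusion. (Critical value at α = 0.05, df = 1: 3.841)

Under the 1:1 hypothesis (Σ ratio = 2, N = 140):
  starchy: 140 × 1/2 = 70
  sugary: 140 × 1/2 = 70
χ² = Σ (O − E)² / E
  starchy: (97 − 70)² / 70 = 10.4143
  sugary: (43 − 70)² / 70 = 10.4143
χ² = 10.4143 + 10.4143 = 20.8286 ≈ 20.829
Degrees of freedom = 2 − 1 = 1; critical value at α = 0.05 is 3.841.
Since 20.829 > 3.841, we reject the null hypothesis — the data do not fit the 1:1 ratio.

20.829; not consistent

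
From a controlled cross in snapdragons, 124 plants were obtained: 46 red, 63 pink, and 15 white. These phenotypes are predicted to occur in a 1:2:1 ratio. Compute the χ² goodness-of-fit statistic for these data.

15.532

Total ratio parts = 4. Expected numbers out of 124:
  red: 124 × 1/4 = 31
  pink: 124 × 2/4 = 62
  white: 124 × 1/4 = 31
χ² = Σ (O − E)² / E
  red: (46 − 31)² / 31 = 7.2581
  pink: (63 − 62)² / 62 = 0.0161
  white: (15 − 31)² / 31 = 8.2581
χ² = 7.2581 + 0.0161 + 8.2581 = 15.5323 ≈ 15.532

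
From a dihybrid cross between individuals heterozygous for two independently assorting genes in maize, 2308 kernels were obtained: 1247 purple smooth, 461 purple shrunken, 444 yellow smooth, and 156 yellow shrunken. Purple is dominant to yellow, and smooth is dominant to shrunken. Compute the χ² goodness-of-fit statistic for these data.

5.117

A dihybrid F₂ with independent assortment and complete dominance at both loci gives a 9:3:3:1 phenotypic ratio.
Expected counts for N = 2308 under a 9:3:3:1 ratio (total parts = 16):
  purple smooth: 2308 × 9/16 = 1298.25
  purple shrunken: 2308 × 3/16 = 432.75
  yellow smooth: 2308 × 3/16 = 432.75
  yellow shrunken: 2308 × 1/16 = 144.25
χ² = Σ (O − E)² / E
  purple smooth: (1247 − 1298.25)² / 1298.25 = 2.0232
  purple shrunken: (461 − 432.75)² / 432.75 = 1.8442
  yellow smooth: (444 − 432.75)² / 432.75 = 0.2925
  yellow shrunken: (156 − 144.25)² / 144.25 = 0.9571
χ² = 2.0232 + 1.8442 + 0.2925 + 0.9571 = 5.117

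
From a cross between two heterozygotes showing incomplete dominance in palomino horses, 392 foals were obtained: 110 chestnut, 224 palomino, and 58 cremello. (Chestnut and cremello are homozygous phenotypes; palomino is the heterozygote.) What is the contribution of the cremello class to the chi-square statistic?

16.327

With incomplete dominance, a heterozygote × heterozygote cross gives a 1:2:1 phenotypic ratio.
Total ratio parts = 4. Expected numbers out of 392:
  chestnut: 392 × 1/4 = 98
  palomino: 392 × 2/4 = 196
  cremello: 392 × 1/4 = 98
Contribution of cremello: (58 − 98)² / 98 = 16.3265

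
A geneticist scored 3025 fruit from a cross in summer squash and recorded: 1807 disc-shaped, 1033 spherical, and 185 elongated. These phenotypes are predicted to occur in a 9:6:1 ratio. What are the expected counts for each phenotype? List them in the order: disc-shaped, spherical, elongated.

Under the 9:6:1 hypothesis (Σ ratio = 16, N = 3025):
  disc-shaped: 3025 × 9/16 = 1701.5625
  spherical: 3025 × 6/16 = 1134.375
  elongated: 3025 × 1/16 = 189.0625

1701.5625, 1134.375, 189.0625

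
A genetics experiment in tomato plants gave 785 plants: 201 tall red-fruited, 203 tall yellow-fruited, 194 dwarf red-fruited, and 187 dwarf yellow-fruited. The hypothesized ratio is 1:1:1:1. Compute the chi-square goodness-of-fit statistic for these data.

The 1:1:1:1 ratio has 4 parts, so with N = 785 the expected counts are:
  tall red-fruited: 785 × 1/4 = 196.25
  tall yellow-fruited: 785 × 1/4 = 196.25
  dwarf red-fruited: 785 × 1/4 = 196.25
  dwarf yellow-fruited: 785 × 1/4 = 196.25
χ² = Σ (O − E)² / E
  tall red-fruited: (201 − 196.25)² / 196.25 = 0.1150
  tall yellow-fruited: (203 − 196.25)² / 196.25 = 0.2322
  dwarf red-fruited: (194 − 196.25)² / 196.25 = 0.0258
  dwarf yellow-fruited: (187 − 196.25)² / 196.25 = 0.4360
χ² = 0.1150 + 0.2322 + 0.0258 + 0.4360 = 0.809

0.809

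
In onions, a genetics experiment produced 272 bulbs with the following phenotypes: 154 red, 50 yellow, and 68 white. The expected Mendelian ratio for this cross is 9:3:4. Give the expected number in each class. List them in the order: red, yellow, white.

153, 51, 68

Under the 9:3:4 hypothesis (Σ ratio = 16, N = 272):
  red: 272 × 9/16 = 153
  yellow: 272 × 3/16 = 51
  white: 272 × 4/16 = 68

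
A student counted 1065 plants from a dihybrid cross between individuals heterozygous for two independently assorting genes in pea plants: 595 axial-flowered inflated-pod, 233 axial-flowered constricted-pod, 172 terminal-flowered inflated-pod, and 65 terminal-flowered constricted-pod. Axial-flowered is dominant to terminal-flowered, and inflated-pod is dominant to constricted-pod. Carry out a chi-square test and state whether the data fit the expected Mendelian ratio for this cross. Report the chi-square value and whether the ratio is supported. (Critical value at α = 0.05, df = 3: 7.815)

A dihybrid F₂ with independent assortment and complete dominance at both loci gives a 9:3:3:1 phenotypic ratio.
Total ratio parts = 16. Expected numbers out of 1065:
  axial-flowered inflated-pod: 1065 × 9/16 = 599.0625
  axial-flowered constricted-pod: 1065 × 3/16 = 199.6875
  terminal-flowered inflated-pod: 1065 × 3/16 = 199.6875
  terminal-flowered constricted-pod: 1065 × 1/16 = 66.5625
χ² = Σ (O − E)² / E
  axial-flowered inflated-pod: (595 − 599.0625)² / 599.0625 = 0.0275
  axial-flowered constricted-pod: (233 − 199.6875)² / 199.6875 = 5.5573
  terminal-flowered inflated-pod: (172 − 199.6875)² / 199.6875 = 3.8390
  terminal-flowered constricted-pod: (65 − 66.5625)² / 66.5625 = 0.0367
χ² = 0.0275 + 5.5573 + 3.8390 + 0.0367 = 9.4605 ≈ 9.461
Degrees of freedom = 4 − 1 = 3; critical value at α = 0.05 is 7.815.
Since 9.461 > 7.815, we reject the null hypothesis — the data do not fit the 9:3:3:1 ratio.

9.461; not consistent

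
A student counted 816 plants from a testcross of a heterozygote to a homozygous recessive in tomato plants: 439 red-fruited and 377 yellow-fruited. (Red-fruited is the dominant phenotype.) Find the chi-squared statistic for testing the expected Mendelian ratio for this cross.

4.711

A testcross of a heterozygote (Aa × aa) gives a 1:1 phenotypic ratio.
Under the 1:1 hypothesis (Σ ratio = 2, N = 816):
  red-fruited: 816 × 1/2 = 408
  yellow-fruited: 816 × 1/2 = 408
χ² = Σ (O − E)² / E
  red-fruited: (439 − 408)² / 408 = 2.3554
  yellow-fruited: (377 − 408)² / 408 = 2.3554
χ² = 2.3554 + 2.3554 = 4.7108 ≈ 4.711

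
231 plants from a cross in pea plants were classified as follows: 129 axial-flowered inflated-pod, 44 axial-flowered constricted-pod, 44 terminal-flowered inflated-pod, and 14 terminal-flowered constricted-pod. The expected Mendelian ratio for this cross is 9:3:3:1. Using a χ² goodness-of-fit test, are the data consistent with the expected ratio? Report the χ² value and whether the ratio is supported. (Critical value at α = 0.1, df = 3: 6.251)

0.042; consistent

The 9:3:3:1 ratio has 16 parts, so with N = 231 the expected counts are:
  axial-flowered inflated-pod: 231 × 9/16 = 129.9375
  axial-flowered constricted-pod: 231 × 3/16 = 43.3125
  terminal-flowered inflated-pod: 231 × 3/16 = 43.3125
  terminal-flowered constricted-pod: 231 × 1/16 = 14.4375
χ² = Σ (O − E)² / E
  axial-flowered inflated-pod: (129 − 129.9375)² / 129.9375 = 0.0068
  axial-flowered constricted-pod: (44 − 43.3125)² / 43.3125 = 0.0109
  terminal-flowered inflated-pod: (44 − 43.3125)² / 43.3125 = 0.0109
  terminal-flowered constricted-pod: (14 − 14.4375)² / 14.4375 = 0.0133
χ² = 0.0068 + 0.0109 + 0.0109 + 0.0133 = 0.0419 ≈ 0.042
Degrees of freedom = 4 − 1 = 3; critical value at α = 0.1 is 6.251.
Since 0.042 < 6.251, we fail to reject the null hypothesis — the data are consistent with the 9:3:3:1 ratio.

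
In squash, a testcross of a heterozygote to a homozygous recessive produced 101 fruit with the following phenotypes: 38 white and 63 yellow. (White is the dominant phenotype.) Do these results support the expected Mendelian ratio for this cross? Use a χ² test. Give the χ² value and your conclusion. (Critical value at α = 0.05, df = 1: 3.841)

6.188; not consistent

A testcross of a heterozygote (Aa × aa) gives a 1:1 phenotypic ratio.
Total ratio parts = 2. Expected numbers out of 101:
  white: 101 × 1/2 = 50.5
  yellow: 101 × 1/2 = 50.5
χ² = Σ (O − E)² / E
  white: (38 − 50.5)² / 50.5 = 3.0941
  yellow: (63 − 50.5)² / 50.5 = 3.0941
χ² = 3.0941 + 3.0941 = 6.1882 ≈ 6.188
Degrees of freedom = 2 − 1 = 1; critical value at α = 0.05 is 3.841.
Since 6.188 > 3.841, we reject the null hypothesis — the data do not fit the 1:1 ratio.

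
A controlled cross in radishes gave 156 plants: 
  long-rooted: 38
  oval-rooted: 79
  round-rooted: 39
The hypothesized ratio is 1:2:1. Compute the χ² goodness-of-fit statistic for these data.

Total ratio parts = 4. Expected numbers out of 156:
  long-rooted: 156 × 1/4 = 39
  oval-rooted: 156 × 2/4 = 78
  round-rooted: 156 × 1/4 = 39
χ² = Σ (O − E)² / E
  long-rooted: (38 − 39)² / 39 = 0.0256
  oval-rooted: (79 − 78)² / 78 = 0.0128
  round-rooted: (39 − 39)² / 39 = 0.0000
χ² = 0.0256 + 0.0128 + 0.0000 = 0.0384 ≈ 0.038

0.038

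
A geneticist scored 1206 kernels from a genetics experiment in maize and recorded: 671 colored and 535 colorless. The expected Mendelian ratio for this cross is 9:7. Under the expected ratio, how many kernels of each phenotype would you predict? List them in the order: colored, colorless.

678.375, 527.625

Expected counts for N = 1206 under a 9:7 ratio (total parts = 16):
  colored: 1206 × 9/16 = 678.375
  colorless: 1206 × 7/16 = 527.625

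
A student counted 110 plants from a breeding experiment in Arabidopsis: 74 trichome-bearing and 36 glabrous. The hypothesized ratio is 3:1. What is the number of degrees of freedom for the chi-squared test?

1

A goodness-of-fit test with 2 phenotype classes has df = 2 − 1 = 1.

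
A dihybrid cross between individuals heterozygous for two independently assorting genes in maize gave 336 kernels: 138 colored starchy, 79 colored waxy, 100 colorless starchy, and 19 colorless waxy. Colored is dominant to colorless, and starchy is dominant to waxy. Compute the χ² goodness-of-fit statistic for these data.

A dihybrid F₂ with independent assortment and complete dominance at both loci gives a 9:3:3:1 phenotypic ratio.
The 9:3:3:1 ratio has 16 parts, so with N = 336 the expected counts are:
  colored starchy: 336 × 9/16 = 189
  colored waxy: 336 × 3/16 = 63
  colorless starchy: 336 × 3/16 = 63
  colorless waxy: 336 × 1/16 = 21
χ² = Σ (O − E)² / E
  colored starchy: (138 − 189)² / 189 = 13.7619
  colored waxy: (79 − 63)² / 63 = 4.0635
  colorless starchy: (100 − 63)² / 63 = 21.7302
  colorless waxy: (19 − 21)² / 21 = 0.1905
χ² = 13.7619 + 4.0635 + 21.7302 + 0.1905 = 39.7461 ≈ 39.746

39.746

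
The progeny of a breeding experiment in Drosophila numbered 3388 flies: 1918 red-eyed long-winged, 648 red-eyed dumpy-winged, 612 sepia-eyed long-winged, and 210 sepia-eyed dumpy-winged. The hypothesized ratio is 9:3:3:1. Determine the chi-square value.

Under the 9:3:3:1 hypothesis (Σ ratio = 16, N = 3388):
  red-eyed long-winged: 3388 × 9/16 = 1905.75
  red-eyed dumpy-winged: 3388 × 3/16 = 635.25
  sepia-eyed long-winged: 3388 × 3/16 = 635.25
  sepia-eyed dumpy-winged: 3388 × 1/16 = 211.75
χ² = Σ (O − E)² / E
  red-eyed long-winged: (1918 − 1905.75)² / 1905.75 = 0.0787
  red-eyed dumpy-winged: (648 − 635.25)² / 635.25 = 0.2559
  sepia-eyed long-winged: (612 − 635.25)² / 635.25 = 0.8509
  sepia-eyed dumpy-winged: (210 − 211.75)² / 211.75 = 0.0145
χ² = 0.0787 + 0.2559 + 0.8509 + 0.0145 = 1.200

1.200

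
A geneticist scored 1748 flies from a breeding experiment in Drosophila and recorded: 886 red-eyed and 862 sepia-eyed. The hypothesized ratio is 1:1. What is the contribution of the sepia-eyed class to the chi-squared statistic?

0.165

Expected counts for N = 1748 under a 1:1 ratio (total parts = 2):
  red-eyed: 1748 × 1/2 = 874
  sepia-eyed: 1748 × 1/2 = 874
Contribution of sepia-eyed: (862 − 874)² / 874 = 0.1648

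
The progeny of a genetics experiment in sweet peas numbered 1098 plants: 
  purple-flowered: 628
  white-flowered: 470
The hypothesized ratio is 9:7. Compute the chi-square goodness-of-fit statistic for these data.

The 9:7 ratio has 16 parts, so with N = 1098 the expected counts are:
  purple-flowered: 1098 × 9/16 = 617.625
  white-flowered: 1098 × 7/16 = 480.375
χ² = Σ (O − E)² / E
  purple-flowered: (628 − 617.625)² / 617.625 = 0.1743
  white-flowered: (470 − 480.375)² / 480.375 = 0.2241
χ² = 0.1743 + 0.2241 = 0.3984 ≈ 0.398

0.398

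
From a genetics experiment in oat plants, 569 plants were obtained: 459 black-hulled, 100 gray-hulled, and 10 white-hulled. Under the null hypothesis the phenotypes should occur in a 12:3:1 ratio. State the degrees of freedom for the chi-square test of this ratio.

A goodness-of-fit test with 3 phenotype classes has df = 3 − 1 = 2.

2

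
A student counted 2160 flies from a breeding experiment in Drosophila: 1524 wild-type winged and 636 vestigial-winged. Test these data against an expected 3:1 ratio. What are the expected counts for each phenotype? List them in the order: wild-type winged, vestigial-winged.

Under the 3:1 hypothesis (Σ ratio = 4, N = 2160):
  wild-type winged: 2160 × 3/4 = 1620
  vestigial-winged: 2160 × 1/4 = 540

1620, 540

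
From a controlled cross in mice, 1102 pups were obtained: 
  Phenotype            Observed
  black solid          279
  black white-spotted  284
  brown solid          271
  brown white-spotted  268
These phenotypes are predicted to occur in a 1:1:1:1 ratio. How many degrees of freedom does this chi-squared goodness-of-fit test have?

A goodness-of-fit test with 4 phenotype classes has df = 4 − 1 = 3.

3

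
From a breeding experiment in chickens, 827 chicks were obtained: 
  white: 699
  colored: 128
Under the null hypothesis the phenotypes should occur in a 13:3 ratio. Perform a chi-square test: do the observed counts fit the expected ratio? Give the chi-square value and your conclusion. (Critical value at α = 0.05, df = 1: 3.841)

Expected counts for N = 827 under a 13:3 ratio (total parts = 16):
  white: 827 × 13/16 = 671.9375
  colored: 827 × 3/16 = 155.0625
χ² = Σ (O − E)² / E
  white: (699 − 671.9375)² / 671.9375 = 1.0900
  colored: (128 − 155.0625)² / 155.0625 = 4.7231
χ² = 1.0900 + 4.7231 = 5.8131 ≈ 5.813
Degrees of freedom = 2 − 1 = 1; critical value at α = 0.05 is 3.841.
Since 5.813 > 3.841, we reject the null hypothesis — the data do not fit the 13:3 ratio.

5.813; not consistent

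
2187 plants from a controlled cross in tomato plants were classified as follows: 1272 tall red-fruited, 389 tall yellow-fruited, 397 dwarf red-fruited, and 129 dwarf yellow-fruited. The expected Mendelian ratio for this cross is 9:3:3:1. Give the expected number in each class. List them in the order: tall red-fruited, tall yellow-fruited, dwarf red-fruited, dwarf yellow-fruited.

The 9:3:3:1 ratio has 16 parts, so with N = 2187 the expected counts are:
  tall red-fruited: 2187 × 9/16 = 1230.1875
  tall yellow-fruited: 2187 × 3/16 = 410.0625
  dwarf red-fruited: 2187 × 3/16 = 410.0625
  dwarf yellow-fruited: 2187 × 1/16 = 136.6875

1230.1875, 410.0625, 410.0625, 136.6875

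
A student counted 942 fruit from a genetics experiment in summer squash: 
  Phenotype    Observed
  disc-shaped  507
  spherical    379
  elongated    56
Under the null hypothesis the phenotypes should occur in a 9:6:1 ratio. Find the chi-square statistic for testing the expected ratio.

3.005

Total ratio parts = 16. Expected numbers out of 942:
  disc-shaped: 942 × 9/16 = 529.875
  spherical: 942 × 6/16 = 353.25
  elongated: 942 × 1/16 = 58.875
χ² = Σ (O − E)² / E
  disc-shaped: (507 − 529.875)² / 529.875 = 0.9875
  spherical: (379 − 353.25)² / 353.25 = 1.8770
  elongated: (56 − 58.875)² / 58.875 = 0.1404
χ² = 0.9875 + 1.8770 + 0.1404 = 3.0049 ≈ 3.005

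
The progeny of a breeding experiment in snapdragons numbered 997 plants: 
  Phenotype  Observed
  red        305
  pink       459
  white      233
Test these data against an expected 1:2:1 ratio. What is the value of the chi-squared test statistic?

The 1:2:1 ratio has 4 parts, so with N = 997 the expected counts are:
  red: 997 × 1/4 = 249.25
  pink: 997 × 2/4 = 498.5
  white: 997 × 1/4 = 249.25
χ² = Σ (O − E)² / E
  red: (305 − 249.25)² / 249.25 = 12.4697
  pink: (459 − 498.5)² / 498.5 = 3.1299
  white: (233 − 249.25)² / 249.25 = 1.0594
χ² = 12.4697 + 3.1299 + 1.0594 = 16.659

16.659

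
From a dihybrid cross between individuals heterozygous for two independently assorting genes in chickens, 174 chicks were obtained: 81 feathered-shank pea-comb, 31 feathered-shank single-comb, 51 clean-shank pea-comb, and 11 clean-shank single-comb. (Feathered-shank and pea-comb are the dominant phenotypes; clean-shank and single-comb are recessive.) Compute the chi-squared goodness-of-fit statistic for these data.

13.341

A dihybrid F₂ with independent assortment and complete dominance at both loci gives a 9:3:3:1 phenotypic ratio.
Total ratio parts = 16. Expected numbers out of 174:
  feathered-shank pea-comb: 174 × 9/16 = 97.875
  feathered-shank single-comb: 174 × 3/16 = 32.625
  clean-shank pea-comb: 174 × 3/16 = 32.625
  clean-shank single-comb: 174 × 1/16 = 10.875
χ² = Σ (O − E)² / E
  feathered-shank pea-comb: (81 − 97.875)² / 97.875 = 2.9095
  feathered-shank single-comb: (31 − 32.625)² / 32.625 = 0.0809
  clean-shank pea-comb: (51 − 32.625)² / 32.625 = 10.3491
  clean-shank single-comb: (11 − 10.875)² / 10.875 = 0.0014
χ² = 2.9095 + 0.0809 + 10.3491 + 0.0014 = 13.3409 ≈ 13.341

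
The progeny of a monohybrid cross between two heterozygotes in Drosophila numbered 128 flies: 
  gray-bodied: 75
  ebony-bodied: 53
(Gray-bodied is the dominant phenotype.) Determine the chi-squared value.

18.375

For a monohybrid cross between heterozygotes with complete dominance, the expected phenotypic ratio is 3:1.
Under the 3:1 hypothesis (Σ ratio = 4, N = 128):
  gray-bodied: 128 × 3/4 = 96
  ebony-bodied: 128 × 1/4 = 32
χ² = Σ (O − E)² / E
  gray-bodied: (75 − 96)² / 96 = 4.5938
  ebony-bodied: (53 − 32)² / 32 = 13.7812
χ² = 4.5938 + 13.7812 = 18.375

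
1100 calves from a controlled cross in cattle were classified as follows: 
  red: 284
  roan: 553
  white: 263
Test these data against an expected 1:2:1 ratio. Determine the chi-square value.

0.835

Expected counts for N = 1100 under a 1:2:1 ratio (total parts = 4):
  red: 1100 × 1/4 = 275
  roan: 1100 × 2/4 = 550
  white: 1100 × 1/4 = 275
χ² = Σ (O − E)² / E
  red: (284 − 275)² / 275 = 0.2945
  roan: (553 − 550)² / 550 = 0.0164
  white: (263 − 275)² / 275 = 0.5236
χ² = 0.2945 + 0.0164 + 0.5236 = 0.8345 ≈ 0.835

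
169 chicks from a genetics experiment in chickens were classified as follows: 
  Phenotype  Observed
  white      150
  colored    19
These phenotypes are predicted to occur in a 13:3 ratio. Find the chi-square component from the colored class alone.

5.080

Under the 13:3 hypothesis (Σ ratio = 16, N = 169):
  white: 169 × 13/16 = 137.3125
  colored: 169 × 3/16 = 31.6875
Contribution of colored: (19 − 31.6875)² / 31.6875 = 5.0800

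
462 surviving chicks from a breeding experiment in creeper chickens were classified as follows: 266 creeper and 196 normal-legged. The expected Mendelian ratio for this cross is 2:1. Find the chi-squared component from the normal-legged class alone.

The 2:1 ratio has 3 parts, so with N = 462 the expected counts are:
  creeper: 462 × 2/3 = 308
  normal-legged: 462 × 1/3 = 154
Contribution of normal-legged: (196 − 154)² / 154 = 11.4545

11.455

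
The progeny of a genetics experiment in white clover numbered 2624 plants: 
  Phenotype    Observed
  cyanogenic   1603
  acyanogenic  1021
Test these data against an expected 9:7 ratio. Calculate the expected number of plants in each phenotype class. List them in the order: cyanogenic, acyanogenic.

The 9:7 ratio has 16 parts, so with N = 2624 the expected counts are:
  cyanogenic: 2624 × 9/16 = 1476
  acyanogenic: 2624 × 7/16 = 1148

1476, 1148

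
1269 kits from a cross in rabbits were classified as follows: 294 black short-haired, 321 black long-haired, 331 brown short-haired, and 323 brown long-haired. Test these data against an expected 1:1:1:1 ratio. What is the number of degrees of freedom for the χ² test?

A goodness-of-fit test with 4 phenotype classes has df = 4 − 1 = 3.

3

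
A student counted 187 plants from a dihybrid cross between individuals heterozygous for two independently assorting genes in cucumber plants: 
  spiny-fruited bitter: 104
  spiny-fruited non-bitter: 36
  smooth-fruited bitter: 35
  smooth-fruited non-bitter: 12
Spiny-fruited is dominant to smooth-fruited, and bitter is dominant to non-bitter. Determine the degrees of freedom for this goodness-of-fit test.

A dihybrid F₂ with independent assortment and complete dominance at both loci gives a 9:3:3:1 phenotypic ratio.
A goodness-of-fit test with 4 phenotype classes has df = 4 − 1 = 3.

3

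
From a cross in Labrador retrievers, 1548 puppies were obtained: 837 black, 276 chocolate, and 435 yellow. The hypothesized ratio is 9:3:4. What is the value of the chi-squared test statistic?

The 9:3:4 ratio has 16 parts, so with N = 1548 the expected counts are:
  black: 1548 × 9/16 = 870.75
  chocolate: 1548 × 3/16 = 290.25
  yellow: 1548 × 4/16 = 387
χ² = Σ (O − E)² / E
  black: (837 − 870.75)² / 870.75 = 1.3081
  chocolate: (276 − 290.25)² / 290.25 = 0.6996
  yellow: (435 − 387)² / 387 = 5.9535
χ² = 1.3081 + 0.6996 + 5.9535 = 7.9612 ≈ 7.961

7.961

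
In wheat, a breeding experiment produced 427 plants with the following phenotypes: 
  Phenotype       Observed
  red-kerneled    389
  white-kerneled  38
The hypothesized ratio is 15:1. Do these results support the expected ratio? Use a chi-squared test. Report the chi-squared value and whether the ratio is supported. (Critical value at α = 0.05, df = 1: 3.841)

5.115; not consistent

The 15:1 ratio has 16 parts, so with N = 427 the expected counts are:
  red-kerneled: 427 × 15/16 = 400.3125
  white-kerneled: 427 × 1/16 = 26.6875
χ² = Σ (O − E)² / E
  red-kerneled: (389 − 400.3125)² / 400.3125 = 0.3197
  white-kerneled: (38 − 26.6875)² / 26.6875 = 4.7952
χ² = 0.3197 + 4.7952 = 5.1149 ≈ 5.115
Degrees of freedom = 2 − 1 = 1; critical value at α = 0.05 is 3.841.
Since 5.115 > 3.841, we reject the null hypothesis — the data do not fit the 15:1 ratio.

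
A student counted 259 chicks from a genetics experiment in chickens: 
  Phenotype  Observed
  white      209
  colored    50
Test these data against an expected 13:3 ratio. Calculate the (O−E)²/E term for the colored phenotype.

0.043

Expected counts for N = 259 under a 13:3 ratio (total parts = 16):
  white: 259 × 13/16 = 210.4375
  colored: 259 × 3/16 = 48.5625
Contribution of colored: (50 − 48.5625)² / 48.5625 = 0.0426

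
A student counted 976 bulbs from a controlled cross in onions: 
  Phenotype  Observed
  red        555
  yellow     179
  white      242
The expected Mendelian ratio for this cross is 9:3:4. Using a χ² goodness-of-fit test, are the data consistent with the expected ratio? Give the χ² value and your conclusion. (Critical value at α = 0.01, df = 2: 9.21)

Under the 9:3:4 hypothesis (Σ ratio = 16, N = 976):
  red: 976 × 9/16 = 549
  yellow: 976 × 3/16 = 183
  white: 976 × 4/16 = 244
χ² = Σ (O − E)² / E
  red: (555 − 549)² / 549 = 0.0656
  yellow: (179 − 183)² / 183 = 0.0874
  white: (242 − 244)² / 244 = 0.0164
χ² = 0.0656 + 0.0874 + 0.0164 = 0.1694 ≈ 0.169
Degrees of freedom = 3 − 1 = 2; critical value at α = 0.01 is 9.21.
Since 0.169 < 9.21, we fail to reject the null hypothesis — the data are consistent with the 9:3:4 ratio.

0.169; consistent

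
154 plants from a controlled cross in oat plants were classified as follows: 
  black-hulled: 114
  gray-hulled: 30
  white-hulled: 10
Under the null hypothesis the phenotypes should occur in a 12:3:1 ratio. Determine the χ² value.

0.078

Under the 12:3:1 hypothesis (Σ ratio = 16, N = 154):
  black-hulled: 154 × 12/16 = 115.5
  gray-hulled: 154 × 3/16 = 28.875
  white-hulled: 154 × 1/16 = 9.625
χ² = Σ (O − E)² / E
  black-hulled: (114 − 115.5)² / 115.5 = 0.0195
  gray-hulled: (30 − 28.875)² / 28.875 = 0.0438
  white-hulled: (10 − 9.625)² / 9.625 = 0.0146
χ² = 0.0195 + 0.0438 + 0.0146 = 0.0779 ≈ 0.078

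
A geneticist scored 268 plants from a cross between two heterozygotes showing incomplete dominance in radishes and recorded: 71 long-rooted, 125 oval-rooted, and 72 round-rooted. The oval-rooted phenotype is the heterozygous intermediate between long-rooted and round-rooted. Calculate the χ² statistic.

1.216

With incomplete dominance, a heterozygote × heterozygote cross gives a 1:2:1 phenotypic ratio.
The 1:2:1 ratio has 4 parts, so with N = 268 the expected counts are:
  long-rooted: 268 × 1/4 = 67
  oval-rooted: 268 × 2/4 = 134
  round-rooted: 268 × 1/4 = 67
χ² = Σ (O − E)² / E
  long-rooted: (71 − 67)² / 67 = 0.2388
  oval-rooted: (125 − 134)² / 134 = 0.6045
  round-rooted: (72 − 67)² / 67 = 0.3731
χ² = 0.2388 + 0.6045 + 0.3731 = 1.2164 ≈ 1.216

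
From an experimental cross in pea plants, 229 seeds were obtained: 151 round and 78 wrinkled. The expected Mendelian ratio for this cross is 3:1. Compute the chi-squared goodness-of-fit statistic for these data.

Expected counts for N = 229 under a 3:1 ratio (total parts = 4):
  round: 229 × 3/4 = 171.75
  wrinkled: 229 × 1/4 = 57.25
χ² = Σ (O − E)² / E
  round: (151 − 171.75)² / 171.75 = 2.5069
  wrinkled: (78 − 57.25)² / 57.25 = 7.5207
χ² = 2.5069 + 7.5207 = 10.0276 ≈ 10.028

10.028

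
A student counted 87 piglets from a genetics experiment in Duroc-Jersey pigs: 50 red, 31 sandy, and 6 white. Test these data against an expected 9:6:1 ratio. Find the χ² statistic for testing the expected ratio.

0.162

Total ratio parts = 16. Expected numbers out of 87:
  red: 87 × 9/16 = 48.9375
  sandy: 87 × 6/16 = 32.625
  white: 87 × 1/16 = 5.4375
χ² = Σ (O − E)² / E
  red: (50 − 48.9375)² / 48.9375 = 0.0231
  sandy: (31 − 32.625)² / 32.625 = 0.0809
  white: (6 − 5.4375)² / 5.4375 = 0.0582
χ² = 0.0231 + 0.0809 + 0.0582 = 0.1622 ≈ 0.162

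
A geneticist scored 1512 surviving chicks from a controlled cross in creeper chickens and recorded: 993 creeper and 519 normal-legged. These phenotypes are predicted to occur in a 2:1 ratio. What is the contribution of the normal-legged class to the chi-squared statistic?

Under the 2:1 hypothesis (Σ ratio = 3, N = 1512):
  creeper: 1512 × 2/3 = 1008
  normal-legged: 1512 × 1/3 = 504
Contribution of normal-legged: (519 − 504)² / 504 = 0.4464

0.446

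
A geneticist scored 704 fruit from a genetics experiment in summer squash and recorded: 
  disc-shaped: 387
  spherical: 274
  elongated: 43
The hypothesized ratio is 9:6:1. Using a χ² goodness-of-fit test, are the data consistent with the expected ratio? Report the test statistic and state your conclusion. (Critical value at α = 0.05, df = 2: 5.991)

Total ratio parts = 16. Expected numbers out of 704:
  disc-shaped: 704 × 9/16 = 396
  spherical: 704 × 6/16 = 264
  elongated: 704 × 1/16 = 44
χ² = Σ (O − E)² / E
  disc-shaped: (387 − 396)² / 396 = 0.2045
  spherical: (274 − 264)² / 264 = 0.3788
  elongated: (43 − 44)² / 44 = 0.0227
χ² = 0.2045 + 0.3788 + 0.0227 = 0.606
Degrees of freedom = 3 − 1 = 2; critical value at α = 0.05 is 5.991.
Since 0.606 < 5.991, we fail to reject the null hypothesis — the data are consistent with the 9:6:1 ratio.

0.606; consistent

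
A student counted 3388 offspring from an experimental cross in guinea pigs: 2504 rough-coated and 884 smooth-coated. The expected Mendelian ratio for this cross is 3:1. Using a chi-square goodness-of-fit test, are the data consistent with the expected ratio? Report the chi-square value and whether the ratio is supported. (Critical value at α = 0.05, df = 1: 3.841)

2.155; consistent

Expected counts for N = 3388 under a 3:1 ratio (total parts = 4):
  rough-coated: 3388 × 3/4 = 2541
  smooth-coated: 3388 × 1/4 = 847
χ² = Σ (O − E)² / E
  rough-coated: (2504 − 2541)² / 2541 = 0.5388
  smooth-coated: (884 − 847)² / 847 = 1.6163
χ² = 0.5388 + 1.6163 = 2.1551 ≈ 2.155
Degrees of freedom = 2 − 1 = 1; critical value at α = 0.05 is 3.841.
Since 2.155 < 3.841, we fail to reject the null hypothesis — the data are consistent with the 3:1 ratio.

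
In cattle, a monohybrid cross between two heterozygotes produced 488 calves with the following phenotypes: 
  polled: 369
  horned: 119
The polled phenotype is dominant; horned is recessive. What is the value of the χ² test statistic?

For a monohybrid cross between heterozygotes with complete dominance, the expected phenotypic ratio is 3:1.
Under the 3:1 hypothesis (Σ ratio = 4, N = 488):
  polled: 488 × 3/4 = 366
  horned: 488 × 1/4 = 122
χ² = Σ (O − E)² / E
  polled: (369 − 366)² / 366 = 0.0246
  horned: (119 − 122)² / 122 = 0.0738
χ² = 0.0246 + 0.0738 = 0.0984 ≈ 0.098

0.098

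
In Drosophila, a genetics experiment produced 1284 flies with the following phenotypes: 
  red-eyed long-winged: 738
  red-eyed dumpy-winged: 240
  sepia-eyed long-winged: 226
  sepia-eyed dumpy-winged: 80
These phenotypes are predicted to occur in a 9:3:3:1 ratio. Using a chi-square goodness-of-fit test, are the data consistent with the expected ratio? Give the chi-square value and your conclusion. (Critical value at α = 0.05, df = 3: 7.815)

Total ratio parts = 16. Expected numbers out of 1284:
  red-eyed long-winged: 1284 × 9/16 = 722.25
  red-eyed dumpy-winged: 1284 × 3/16 = 240.75
  sepia-eyed long-winged: 1284 × 3/16 = 240.75
  sepia-eyed dumpy-winged: 1284 × 1/16 = 80.25
χ² = Σ (O − E)² / E
  red-eyed long-winged: (738 − 722.25)² / 722.25 = 0.3435
  red-eyed dumpy-winged: (240 − 240.75)² / 240.75 = 0.0023
  sepia-eyed long-winged: (226 − 240.75)² / 240.75 = 0.9037
  sepia-eyed dumpy-winged: (80 − 80.25)² / 80.25 = 0.0008
χ² = 0.3435 + 0.0023 + 0.9037 + 0.0008 = 1.2503 ≈ 1.250
Degrees of freedom = 4 − 1 = 3; critical value at α = 0.05 is 7.815.
Since 1.250 < 7.815, we fail to reject the null hypothesis — the data are consistent with the 9:3:3:1 ratio.

1.250; consistent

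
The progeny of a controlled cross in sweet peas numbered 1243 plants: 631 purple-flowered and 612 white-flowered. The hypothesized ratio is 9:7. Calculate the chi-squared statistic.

Under the 9:7 hypothesis (Σ ratio = 16, N = 1243):
  purple-flowered: 1243 × 9/16 = 699.1875
  white-flowered: 1243 × 7/16 = 543.8125
χ² = Σ (O − E)² / E
  purple-flowered: (631 − 699.1875)² / 699.1875 = 6.6499
  white-flowered: (612 − 543.8125)² / 543.8125 = 8.5499
χ² = 6.6499 + 8.5499 = 15.1998 ≈ 15.200

15.200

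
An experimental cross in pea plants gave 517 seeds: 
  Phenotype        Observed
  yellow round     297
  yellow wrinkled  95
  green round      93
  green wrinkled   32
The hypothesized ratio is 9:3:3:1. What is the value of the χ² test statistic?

0.333

The 9:3:3:1 ratio has 16 parts, so with N = 517 the expected counts are:
  yellow round: 517 × 9/16 = 290.8125
  yellow wrinkled: 517 × 3/16 = 96.9375
  green round: 517 × 3/16 = 96.9375
  green wrinkled: 517 × 1/16 = 32.3125
χ² = Σ (O − E)² / E
  yellow round: (297 − 290.8125)² / 290.8125 = 0.1316
  yellow wrinkled: (95 − 96.9375)² / 96.9375 = 0.0387
  green round: (93 − 96.9375)² / 96.9375 = 0.1599
  green wrinkled: (32 − 32.3125)² / 32.3125 = 0.0030
χ² = 0.1316 + 0.0387 + 0.1599 + 0.0030 = 0.3332 ≈ 0.333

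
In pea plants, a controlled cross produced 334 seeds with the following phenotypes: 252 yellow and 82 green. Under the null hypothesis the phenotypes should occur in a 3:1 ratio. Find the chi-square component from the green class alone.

0.027

Under the 3:1 hypothesis (Σ ratio = 4, N = 334):
  yellow: 334 × 3/4 = 250.5
  green: 334 × 1/4 = 83.5
Contribution of green: (82 − 83.5)² / 83.5 = 0.0269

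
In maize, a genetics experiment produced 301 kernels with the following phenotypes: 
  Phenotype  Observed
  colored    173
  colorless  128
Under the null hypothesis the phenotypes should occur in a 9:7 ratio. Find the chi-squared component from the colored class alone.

The 9:7 ratio has 16 parts, so with N = 301 the expected counts are:
  colored: 301 × 9/16 = 169.3125
  colorless: 301 × 7/16 = 131.6875
Contribution of colored: (173 − 169.3125)² / 169.3125 = 0.0803

0.080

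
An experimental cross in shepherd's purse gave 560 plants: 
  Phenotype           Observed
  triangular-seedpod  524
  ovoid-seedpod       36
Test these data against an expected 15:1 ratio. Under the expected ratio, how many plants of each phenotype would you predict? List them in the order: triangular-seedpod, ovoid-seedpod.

Total ratio parts = 16. Expected numbers out of 560:
  triangular-seedpod: 560 × 15/16 = 525
  ovoid-seedpod: 560 × 1/16 = 35

525, 35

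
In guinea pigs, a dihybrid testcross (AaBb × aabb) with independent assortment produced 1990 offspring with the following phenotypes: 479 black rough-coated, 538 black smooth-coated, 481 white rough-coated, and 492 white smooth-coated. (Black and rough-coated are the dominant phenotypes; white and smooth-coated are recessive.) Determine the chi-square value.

A dihybrid testcross with independent assortment gives a 1:1:1:1 ratio.
Expected counts for N = 1990 under a 1:1:1:1 ratio (total parts = 4):
  black rough-coated: 1990 × 1/4 = 497.5
  black smooth-coated: 1990 × 1/4 = 497.5
  white rough-coated: 1990 × 1/4 = 497.5
  white smooth-coated: 1990 × 1/4 = 497.5
χ² = Σ (O − E)² / E
  black rough-coated: (479 − 497.5)² / 497.5 = 0.6879
  black smooth-coated: (538 − 497.5)² / 497.5 = 3.2970
  white rough-coated: (481 − 497.5)² / 497.5 = 0.5472
  white smooth-coated: (492 − 497.5)² / 497.5 = 0.0608
χ² = 0.6879 + 3.2970 + 0.5472 + 0.0608 = 4.5929 ≈ 4.593

4.593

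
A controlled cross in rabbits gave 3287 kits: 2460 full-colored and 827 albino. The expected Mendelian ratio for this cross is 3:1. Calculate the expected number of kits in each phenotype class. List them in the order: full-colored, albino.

2465.25, 821.75

The 3:1 ratio has 4 parts, so with N = 3287 the expected counts are:
  full-colored: 3287 × 3/4 = 2465.25
  albino: 3287 × 1/4 = 821.75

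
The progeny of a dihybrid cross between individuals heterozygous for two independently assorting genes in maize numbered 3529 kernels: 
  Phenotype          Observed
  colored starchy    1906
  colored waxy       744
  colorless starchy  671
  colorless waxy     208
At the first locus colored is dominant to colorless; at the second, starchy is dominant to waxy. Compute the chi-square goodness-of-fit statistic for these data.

14.235

A dihybrid F₂ with independent assortment and complete dominance at both loci gives a 9:3:3:1 phenotypic ratio.
Under the 9:3:3:1 hypothesis (Σ ratio = 16, N = 3529):
  colored starchy: 3529 × 9/16 = 1985.0625
  colored waxy: 3529 × 3/16 = 661.6875
  colorless starchy: 3529 × 3/16 = 661.6875
  colorless waxy: 3529 × 1/16 = 220.5625
χ² = Σ (O − E)² / E
  colored starchy: (1906 − 1985.0625)² / 1985.0625 = 3.1490
  colored waxy: (744 − 661.6875)² / 661.6875 = 10.2395
  colorless starchy: (671 − 661.6875)² / 661.6875 = 0.1311
  colorless waxy: (208 − 220.5625)² / 220.5625 = 0.7155
χ² = 3.1490 + 10.2395 + 0.1311 + 0.7155 = 14.2351 ≈ 14.235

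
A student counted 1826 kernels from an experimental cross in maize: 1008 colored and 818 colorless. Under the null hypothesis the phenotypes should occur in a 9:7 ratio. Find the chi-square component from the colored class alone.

0.356

The 9:7 ratio has 16 parts, so with N = 1826 the expected counts are:
  colored: 1826 × 9/16 = 1027.125
  colorless: 1826 × 7/16 = 798.875
Contribution of colored: (1008 − 1027.125)² / 1027.125 = 0.3561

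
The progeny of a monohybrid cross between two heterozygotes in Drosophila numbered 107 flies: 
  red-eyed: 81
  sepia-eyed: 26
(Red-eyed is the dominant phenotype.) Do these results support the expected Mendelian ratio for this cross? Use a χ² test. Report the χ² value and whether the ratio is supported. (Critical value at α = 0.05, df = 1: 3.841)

0.028; consistent

For a monohybrid cross between heterozygotes with complete dominance, the expected phenotypic ratio is 3:1.
The 3:1 ratio has 4 parts, so with N = 107 the expected counts are:
  red-eyed: 107 × 3/4 = 80.25
  sepia-eyed: 107 × 1/4 = 26.75
χ² = Σ (O − E)² / E
  red-eyed: (81 − 80.25)² / 80.25 = 0.0070
  sepia-eyed: (26 − 26.75)² / 26.75 = 0.0210
χ² = 0.0070 + 0.0210 = 0.028
Degrees of freedom = 2 − 1 = 1; critical value at α = 0.05 is 3.841.
Since 0.028 < 3.841, we fail to reject the null hypothesis — the data are consistent with the 3:1 ratio.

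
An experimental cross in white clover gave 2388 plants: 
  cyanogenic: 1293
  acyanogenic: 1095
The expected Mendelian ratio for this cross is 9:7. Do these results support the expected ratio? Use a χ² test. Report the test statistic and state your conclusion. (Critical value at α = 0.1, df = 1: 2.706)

The 9:7 ratio has 16 parts, so with N = 2388 the expected counts are:
  cyanogenic: 2388 × 9/16 = 1343.25
  acyanogenic: 2388 × 7/16 = 1044.75
χ² = Σ (O − E)² / E
  cyanogenic: (1293 − 1343.25)² / 1343.25 = 1.8798
  acyanogenic: (1095 − 1044.75)² / 1044.75 = 2.4169
χ² = 1.8798 + 2.4169 = 4.2967 ≈ 4.297
Degrees of freedom = 2 − 1 = 1; critical value at α = 0.1 is 2.706.
Since 4.297 > 2.706, we reject the null hypothesis — the data do not fit the 9:7 ratio.

4.297; not consistent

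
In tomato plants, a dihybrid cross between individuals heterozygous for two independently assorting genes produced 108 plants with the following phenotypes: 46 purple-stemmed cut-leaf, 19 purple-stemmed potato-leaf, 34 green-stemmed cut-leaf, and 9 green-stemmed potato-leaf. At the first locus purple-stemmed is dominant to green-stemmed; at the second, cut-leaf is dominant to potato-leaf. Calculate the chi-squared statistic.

A dihybrid F₂ with independent assortment and complete dominance at both loci gives a 9:3:3:1 phenotypic ratio.
Expected counts for N = 108 under a 9:3:3:1 ratio (total parts = 16):
  purple-stemmed cut-leaf: 108 × 9/16 = 60.75
  purple-stemmed potato-leaf: 108 × 3/16 = 20.25
  green-stemmed cut-leaf: 108 × 3/16 = 20.25
  green-stemmed potato-leaf: 108 × 1/16 = 6.75
χ² = Σ (O − E)² / E
  purple-stemmed cut-leaf: (46 − 60.75)² / 60.75 = 3.5813
  purple-stemmed potato-leaf: (19 − 20.25)² / 20.25 = 0.0772
  green-stemmed cut-leaf: (34 − 20.25)² / 20.25 = 9.3364
  green-stemmed potato-leaf: (9 − 6.75)² / 6.75 = 0.7500
χ² = 3.5813 + 0.0772 + 9.3364 + 0.7500 = 13.7449 ≈ 13.745

13.745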